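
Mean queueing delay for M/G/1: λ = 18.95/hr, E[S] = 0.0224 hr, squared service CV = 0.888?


ρ = λ·E[S] = 18.95·0.0224 = 0.4245
E[S²] = E[S]²(1+C_s²) = 0.0224²·(1+0.888) = 0.0009473
Wq = λ·E[S²]/(2(1−ρ)) = 18.95·0.0009473/(2·0.5755) = 0.01560 hr

Final: 0.01560 hr


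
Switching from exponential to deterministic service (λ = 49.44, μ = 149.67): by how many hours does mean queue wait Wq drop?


ρ = 49.44/149.67 = 0.3303
Wq(M/M/1) = ρ/(μ−λ) = 0.3303/100.23 = 0.003296 hr
Wq(M/D/1) = ρ/(2(μ−λ)) = 0.001648 hr
Savings = 0.003296 − 0.001648 = 0.001648 hr

Final: 0.001648 hr


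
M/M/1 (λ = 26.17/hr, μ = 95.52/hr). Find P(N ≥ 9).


ρ = 26.17/95.52 = 0.2740
P(N ≥ n) = ρ^n = 0.2740^9 = 0.000008697

Final: 0.000008697


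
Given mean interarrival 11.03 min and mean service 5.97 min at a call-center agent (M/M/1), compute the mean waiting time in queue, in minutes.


λ = 60/11.03 = 5.4397 /hr
μ = 60/5.97 = 10.0503 /hr
ρ = λ/μ = 5.4397/10.0503 = 0.5413
Wq = ρ/(μ−λ) = 0.5413/(10.0503−5.4397) = 0.11739 hr
In minutes: 0.11739·60 = 7.044 min

Final: 7.044 min


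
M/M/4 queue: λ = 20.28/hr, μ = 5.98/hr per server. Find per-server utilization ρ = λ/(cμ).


ρ = λ/(cμ) = 20.28/(4·5.98) = 20.28/23.92 = 0.8478

Final: 0.8478


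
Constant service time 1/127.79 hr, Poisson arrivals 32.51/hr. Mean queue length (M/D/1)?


ρ = 32.51/127.79 = 0.2544
M/D/1: Lq = ρ²/(2(1−ρ)) = 0.06472/(2·0.7456) = 0.04340

Final: 0.04340


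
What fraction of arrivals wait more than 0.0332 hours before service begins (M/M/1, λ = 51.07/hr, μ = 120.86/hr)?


ρ = 51.07/120.86 = 0.4226
P(Wq > t) = ρ·e^{−(μ−λ)t} = 0.4226·e^{−2.3170}
= 0.4226·0.098566 = 0.041650

Final: 0.041650


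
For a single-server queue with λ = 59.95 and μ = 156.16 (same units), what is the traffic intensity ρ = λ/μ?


ρ = λ/μ = 59.95/156.16 = 0.3839

Final: 0.3839


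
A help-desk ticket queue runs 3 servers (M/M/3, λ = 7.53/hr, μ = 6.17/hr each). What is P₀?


a = λ/μ = 7.53/6.17 = 1.2204; ρ = a/c = 0.4068
Σ_{k=0}^{2} a^k/k! (terms k=0..2) = 1.00000 + 1.22042 + 0.74471 = 2.96514
Tail: a^3/(3!(1−ρ)) = 1.81773/(6·0.5932) = 0.51072
P₀ = 1/(2.96514 + 0.51072) = 1/3.47585 = 0.287699

Final: 0.287699


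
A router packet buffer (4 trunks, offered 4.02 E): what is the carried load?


B(4,4.02) = 0.312607 (Erlang-B)
Carried load = a(1 − B) = 4.02·(1 − 0.312607) = 4.02·0.687393 = 2.7633 E

Final: 2.7633 Erlangs


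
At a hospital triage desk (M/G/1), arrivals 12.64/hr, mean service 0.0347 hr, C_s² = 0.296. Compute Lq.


ρ = λ·E[S] = 12.64·0.0347 = 0.4386
Lq = ρ²(1+C_s²)/(2(1−ρ)) = 0.1924·(1+0.296)/(2·0.5614)
= 0.1924·1.2960/1.1228 = 0.22206

Final: 0.22206


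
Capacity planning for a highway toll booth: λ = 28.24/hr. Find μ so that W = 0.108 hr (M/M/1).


W = 1/(μ−λ) ⇒ μ − λ = 1/W = 1/0.108 = 9.2593
μ = λ + 1/W = 28.24 + 9.2593 = 37.4993 per hr

Final: 37.4993 /hr


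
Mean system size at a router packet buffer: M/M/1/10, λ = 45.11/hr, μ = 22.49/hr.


ρ = 45.11/22.49 = 2.0058
L = ρ[1 − (K+1)ρ^K + Kρ^(K+1)] / [(1−ρ)(1−ρ^(K+1))]
Numerator: 2.0058·(1 − 11·1053.983268 + 10·2114.058925) = 19150.736047
Denominator: (-1.0058)·(-2113.058925) = 2125.273139
L = 19150.736047/2125.273139 = 9.0110

Final: 9.0110


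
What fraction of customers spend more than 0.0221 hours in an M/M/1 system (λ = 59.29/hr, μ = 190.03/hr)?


W ~ Exponential(μ−λ) for M/M/1.
μ − λ = 190.03 − 59.29 = 130.7400
P(W > t) = e^{−(μ−λ)t} = e^{−2.8894} = 0.055612

Final: 0.055612


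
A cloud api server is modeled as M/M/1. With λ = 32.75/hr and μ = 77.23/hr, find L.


ρ = λ/μ = 32.75/77.23 = 0.4241
L = ρ/(1−ρ) = 0.4241/(1 − 0.4241) = 0.4241/0.5759 = 0.7363

Final: 0.7363


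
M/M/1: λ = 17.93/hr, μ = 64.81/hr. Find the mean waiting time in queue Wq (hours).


ρ = 17.93/64.81 = 0.2767
Wq = ρ/(μ−λ) = 0.2767/(64.81 − 17.93) = 0.2767/46.88 = 0.005901 hr

Final: 0.005901 hr


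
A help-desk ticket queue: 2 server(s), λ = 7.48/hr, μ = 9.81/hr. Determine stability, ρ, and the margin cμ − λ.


Total capacity cμ = 2·9.81 = 19.62/hr
ρ = λ/(cμ) = 7.48/19.62 = 0.3812
Stable ⇔ ρ < 1: YES
Spare capacity = cμ − λ = 19.62 − 7.48 = 12.14/hr

Final: ρ = 0.3812; stable; margin = 12.14/hr


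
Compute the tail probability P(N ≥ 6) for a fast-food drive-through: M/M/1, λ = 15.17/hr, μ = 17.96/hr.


ρ = 15.17/17.96 = 0.8447
P(N ≥ n) = ρ^n = 0.8447^6 = 0.363141

Final: 0.363141


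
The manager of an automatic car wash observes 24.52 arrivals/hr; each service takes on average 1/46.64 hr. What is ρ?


ρ = λ/μ = 24.52/46.64 = 0.5257

Final: 0.5257


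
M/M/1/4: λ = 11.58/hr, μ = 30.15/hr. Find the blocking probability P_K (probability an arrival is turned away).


ρ = λ/μ = 11.58/30.15 = 0.3841
P_K = (1−ρ)ρ^K/(1−ρ^(K+1)) = (0.6159·0.021761)/(1 − 0.008358)
= 0.013403/0.991642 = 0.013516

Final: 0.013516


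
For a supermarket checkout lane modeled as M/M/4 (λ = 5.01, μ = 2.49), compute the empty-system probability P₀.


a = λ/μ = 5.01/2.49 = 2.0120; ρ = a/c = 0.5030
Σ_{k=0}^{3} a^k/k! (terms k=0..3) = 1.00000 + 2.01205 + 2.02417 + 1.35758 = 6.39379
Tail: a^4/(4!(1−ρ)) = 16.38904/(24·0.4970) = 1.37403
P₀ = 1/(6.39379 + 1.37403) = 1/7.76782 = 0.128736

Final: 0.128736


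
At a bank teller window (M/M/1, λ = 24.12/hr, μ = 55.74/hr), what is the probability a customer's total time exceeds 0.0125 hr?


W ~ Exponential(μ−λ) for M/M/1.
μ − λ = 55.74 − 24.12 = 31.6200
P(W > t) = e^{−(μ−λ)t} = e^{−0.3953} = 0.673512

Final: 0.673512


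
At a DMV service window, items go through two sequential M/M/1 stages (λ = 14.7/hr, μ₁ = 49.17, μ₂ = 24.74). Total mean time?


Each node sees arrival rate λ = 14.7/hr (tandem ⇒ throughput preserved).
W₁ = 1/(μ₁−λ) = 1/(49.17−14.7) = 0.02901 hr
W₂ = 1/(μ₂−λ) = 1/(24.74−14.7) = 0.09960 hr
W_total = W₁ + W₂ = 0.02901 + 0.09960 = 0.12861 hr

Final: 0.12861 hr


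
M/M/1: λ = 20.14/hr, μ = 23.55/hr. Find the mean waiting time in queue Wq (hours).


ρ = 20.14/23.55 = 0.8552
Wq = ρ/(μ−λ) = 0.8552/(23.55 − 20.14) = 0.8552/3.41 = 0.2508 hr

Final: 0.2508 hr


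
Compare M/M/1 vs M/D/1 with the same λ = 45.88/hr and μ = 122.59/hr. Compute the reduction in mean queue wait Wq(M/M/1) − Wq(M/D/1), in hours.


ρ = 45.88/122.59 = 0.3743
Wq(M/M/1) = ρ/(μ−λ) = 0.3743/76.71 = 0.004879 hr
Wq(M/D/1) = ρ/(2(μ−λ)) = 0.002439 hr
Savings = 0.004879 − 0.002439 = 0.002439 hr

Final: 0.002439 hr


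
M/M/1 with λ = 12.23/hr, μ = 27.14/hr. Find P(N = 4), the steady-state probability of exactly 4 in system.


ρ = 12.23/27.14 = 0.4506
P_n = (1−ρ)·ρ^n = (1 − 0.4506)·0.4506^4 = 0.5494·0.041235 = 0.022653

Final: 0.022653


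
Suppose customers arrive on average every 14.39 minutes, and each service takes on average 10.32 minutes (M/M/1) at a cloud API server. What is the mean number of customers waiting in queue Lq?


λ = 60/14.39 = 4.1696 /hr
μ = 60/10.32 = 5.8140 /hr
ρ = λ/μ = 4.1696/5.8140 = 0.7172
Lq = ρ²/(1−ρ) = 0.5143/0.2828 = 1.8185

Final: 1.8185


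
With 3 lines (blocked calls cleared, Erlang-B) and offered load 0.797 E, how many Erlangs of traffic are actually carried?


B(3,0.797) = 0.038371 (Erlang-B)
Carried load = a(1 − B) = 0.797·(1 − 0.038371) = 0.797·0.961629 = 0.7664 E

Final: 0.7664 Erlangs


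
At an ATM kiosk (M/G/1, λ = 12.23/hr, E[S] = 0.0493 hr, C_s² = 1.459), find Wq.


ρ = λ·E[S] = 12.23·0.0493 = 0.6029
E[S²] = E[S]²(1+C_s²) = 0.0493²·(1+1.459) = 0.005977
Wq = λ·E[S²]/(2(1−ρ)) = 12.23·0.005977/(2·0.3971) = 0.09204 hr

Final: 0.09204 hr


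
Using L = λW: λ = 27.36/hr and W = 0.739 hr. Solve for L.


L = λW = 27.36·0.739 = 20.2190

Final: 20.2190


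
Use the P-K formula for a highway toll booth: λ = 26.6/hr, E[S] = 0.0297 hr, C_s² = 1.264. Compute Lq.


ρ = λ·E[S] = 26.6·0.0297 = 0.7900
Lq = ρ²(1+C_s²)/(2(1−ρ)) = 0.6241·(1+1.264)/(2·0.2100)
= 0.6241·2.2640/0.4200 = 3.36469

Final: 3.36469


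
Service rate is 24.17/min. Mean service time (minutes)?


Mean service time = 1/μ = 1/24.17 minute = 0.04137 minute
In minutes: 0.04137 × 1 = 0.04137 min

Final: 0.04137 min


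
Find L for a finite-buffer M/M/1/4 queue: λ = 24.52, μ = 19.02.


ρ = 24.52/19.02 = 1.2892
L = ρ[1 − (K+1)ρ^K + Kρ^(K+1)] / [(1−ρ)(1−ρ^(K+1))]
Numerator: 1.2892·(1 − 5·2.762103 + 4·3.560818) = 1.847068
Denominator: (-0.2892)·(-2.560818) = 0.740510
L = 1.847068/0.740510 = 2.4943

Final: 2.4943


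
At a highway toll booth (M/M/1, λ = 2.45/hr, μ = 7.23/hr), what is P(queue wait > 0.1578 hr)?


ρ = 2.45/7.23 = 0.3389
P(Wq > t) = ρ·e^{−(μ−λ)t} = 0.3389·e^{−0.7543}
= 0.3389·0.470347 = 0.159385

Final: 0.159385


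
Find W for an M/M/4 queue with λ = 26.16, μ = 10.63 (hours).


a = 2.4610; ρ = 0.6152; P₀ = 0.077248
Lq = P₀·a^c·ρ/(c!(1−ρ)²) = 0.49064
Wq = Lq/λ = 0.49064/26.16 = 0.01876 hr
W = Wq + 1/μ = 0.01876 + 0.09407 = 0.11283 hr

Final: 0.11283 hr


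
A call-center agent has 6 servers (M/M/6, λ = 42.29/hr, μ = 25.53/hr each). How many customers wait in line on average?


a = λ/μ = 1.6565; ρ = a/6 = 0.2761
P₀ = 0.190720
Lq = P₀·a^c·ρ / (c!·(1−ρ)²) = 0.190720·20.65957·0.2761/(720·0.52406)
= 0.002883

Final: 0.002883


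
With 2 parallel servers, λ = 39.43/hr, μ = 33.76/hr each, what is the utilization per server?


ρ = λ/(cμ) = 39.43/(2·33.76) = 39.43/67.52 = 0.5840

Final: 0.5840


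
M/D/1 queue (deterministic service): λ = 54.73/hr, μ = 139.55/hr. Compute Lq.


ρ = 54.73/139.55 = 0.3922
M/D/1: Lq = ρ²/(2(1−ρ)) = 0.1538/(2·0.6078) = 0.12653

Final: 0.12653


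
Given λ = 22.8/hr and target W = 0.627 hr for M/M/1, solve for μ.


W = 1/(μ−λ) ⇒ μ − λ = 1/W = 1/0.627 = 1.5949
μ = λ + 1/W = 22.8 + 1.5949 = 24.3949 per hr

Final: 24.3949 /hr


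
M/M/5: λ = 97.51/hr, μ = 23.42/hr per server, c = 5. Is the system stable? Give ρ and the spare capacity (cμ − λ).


Total capacity cμ = 5·23.42 = 117.10/hr
ρ = λ/(cμ) = 97.51/117.10 = 0.8327
Stable ⇔ ρ < 1: YES
Spare capacity = cμ − λ = 117.10 − 97.51 = 19.59/hr

Final: ρ = 0.8327; stable; margin = 19.59/hr


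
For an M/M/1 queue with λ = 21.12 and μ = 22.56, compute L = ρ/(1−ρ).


ρ = λ/μ = 21.12/22.56 = 0.9362
L = ρ/(1−ρ) = 0.9362/(1 − 0.9362) = 0.9362/0.06383 = 14.6667

Final: 14.6667


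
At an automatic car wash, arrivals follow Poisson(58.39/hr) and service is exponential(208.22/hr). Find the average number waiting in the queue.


ρ = 58.39/208.22 = 0.2804
Lq = ρ²/(1−ρ) = 0.07864/0.7196 = 0.1093

Final: 0.1093


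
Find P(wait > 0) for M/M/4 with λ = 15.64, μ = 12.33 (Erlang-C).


a = λ/μ = 1.2685; ρ = a/4 = 0.3171
P₀ = 0.280030 (from M/M/c formula)
C(c,a) = [a^c/(c!(1−ρ))]·P₀ = [2.58878/(24·0.6829)]·0.280030
= 0.15796·0.280030 = 0.044232

Final: 0.044232


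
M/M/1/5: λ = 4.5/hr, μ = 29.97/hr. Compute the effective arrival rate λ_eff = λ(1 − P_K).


ρ = 0.1502; P_K = (1−ρ)ρ^5/(1−ρ^6) = 0.00006486
λ_eff = λ(1 − P_K) = 4.5·(1 − 0.00006486) = 4.5·0.999935 = 4.4997 /hr

Final: 4.4997 /hr


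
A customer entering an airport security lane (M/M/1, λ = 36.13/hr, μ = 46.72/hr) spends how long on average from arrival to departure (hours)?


W = 1/(μ−λ) = 1/(46.72 − 36.13) = 1/10.59 = 0.09443 hr

Final: 0.09443 hr


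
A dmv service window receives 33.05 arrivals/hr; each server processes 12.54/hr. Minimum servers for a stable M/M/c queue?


Stability requires cμ > λ ⇔ c > λ/μ.
λ/μ = 33.05/12.54 = 2.6356
Minimum integer c = ⌊2.6356⌋ + 1 = 3
Check: 3·12.54 = 37.62 > 33.05, while 2·12.54 = 25.08 ≤ 33.05

Final: 3 servers


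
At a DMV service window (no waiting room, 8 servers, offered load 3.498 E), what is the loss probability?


B(c,a) = (a^c/c!) / Σ_{k=0}^{c} a^k/k!
a^8/8! = 0.555953
Σ terms (k=0..8): 1.00000 + 3.49800 + 6.11800 + 7.13359 + 6.23832 + 4.36433 + 2.54441 + 1.27148 + 0.55595 = 32.724083
B = 0.555953/32.724083 = 0.016989

Final: 0.016989


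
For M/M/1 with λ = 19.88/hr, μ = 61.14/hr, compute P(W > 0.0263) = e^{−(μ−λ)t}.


W ~ Exponential(μ−λ) for M/M/1.
μ − λ = 61.14 − 19.88 = 41.2600
P(W > t) = e^{−(μ−λ)t} = e^{−1.0851} = 0.337855

Final: 0.337855


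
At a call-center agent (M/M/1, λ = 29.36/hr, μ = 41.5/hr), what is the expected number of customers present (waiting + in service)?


ρ = λ/μ = 29.36/41.5 = 0.7075
L = ρ/(1−ρ) = 0.7075/(1 − 0.7075) = 0.7075/0.2925 = 2.4185

Final: 2.4185


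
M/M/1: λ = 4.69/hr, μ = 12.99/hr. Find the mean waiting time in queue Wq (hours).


ρ = 4.69/12.99 = 0.3610
Wq = ρ/(μ−λ) = 0.3610/(12.99 − 4.69) = 0.3610/8.30 = 0.04350 hr

Final: 0.04350 hr


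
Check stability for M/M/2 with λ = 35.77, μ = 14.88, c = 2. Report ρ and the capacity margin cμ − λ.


Total capacity cμ = 2·14.88 = 29.76/hr
ρ = λ/(cμ) = 35.77/29.76 = 1.2019
Stable ⇔ ρ < 1: NO
Spare capacity = cμ − λ = 29.76 − 35.77 = -6.01/hr

Final: ρ = 1.2019; unstable; margin = -6.01/hr


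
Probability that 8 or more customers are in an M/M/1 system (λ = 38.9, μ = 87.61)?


ρ = 38.9/87.61 = 0.4440
P(N ≥ n) = ρ^n = 0.4440^8 = 0.001511

Final: 0.001511


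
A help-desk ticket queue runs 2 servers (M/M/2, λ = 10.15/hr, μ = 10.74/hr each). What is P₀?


a = λ/μ = 10.15/10.74 = 0.9451; ρ = a/c = 0.4725
Σ_{k=0}^{1} a^k/k! (terms k=0..1) = 1.00000 + 0.94507 = 1.94507
Tail: a^2/(2!(1−ρ)) = 0.89315/(2·0.5275) = 0.84664
P₀ = 1/(1.94507 + 0.84664) = 1/2.79170 = 0.358204

Final: 0.358204


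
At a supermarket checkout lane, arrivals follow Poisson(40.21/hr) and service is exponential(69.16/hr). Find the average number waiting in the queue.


ρ = 40.21/69.16 = 0.5814
Lq = ρ²/(1−ρ) = 0.3380/0.4186 = 0.8075

Final: 0.8075


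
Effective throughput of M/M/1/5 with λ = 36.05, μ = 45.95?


ρ = 0.7845; P_K = (1−ρ)ρ^5/(1−ρ^6) = 0.083515
λ_eff = λ(1 − P_K) = 36.05·(1 − 0.083515) = 36.05·0.916485 = 33.0393 /hr

Final: 33.0393 /hr


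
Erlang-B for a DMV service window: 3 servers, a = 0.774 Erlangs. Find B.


B(c,a) = (a^c/c!) / Σ_{k=0}^{c} a^k/k!
a^3/3! = 0.077281
Σ terms (k=0..3): 1.00000 + 0.77400 + 0.29954 + 0.07728 = 2.150819
B = 0.077281/2.150819 = 0.035931

Final: 0.035931


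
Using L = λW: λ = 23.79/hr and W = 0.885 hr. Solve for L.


L = λW = 23.79·0.885 = 21.0541

Final: 21.0541


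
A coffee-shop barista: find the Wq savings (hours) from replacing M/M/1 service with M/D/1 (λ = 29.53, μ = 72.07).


ρ = 29.53/72.07 = 0.4097
Wq(M/M/1) = ρ/(μ−λ) = 0.4097/42.54 = 0.009632 hr
Wq(M/D/1) = ρ/(2(μ−λ)) = 0.004816 hr
Savings = 0.009632 − 0.004816 = 0.004816 hr

Final: 0.004816 hr


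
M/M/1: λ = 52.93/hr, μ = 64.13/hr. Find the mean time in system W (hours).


W = 1/(μ−λ) = 1/(64.13 − 52.93) = 1/11.20 = 0.08929 hr

Final: 0.08929 hr


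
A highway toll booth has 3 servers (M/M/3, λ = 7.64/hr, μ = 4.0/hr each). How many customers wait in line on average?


a = λ/μ = 1.9100; ρ = a/3 = 0.6367
P₀ = 0.126098
Lq = P₀·a^c·ρ / (c!·(1−ρ)²) = 0.126098·6.96787·0.6367/(6·0.13201)
= 0.70625

Final: 0.70625


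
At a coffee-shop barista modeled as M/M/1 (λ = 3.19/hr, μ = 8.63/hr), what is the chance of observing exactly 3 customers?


ρ = 3.19/8.63 = 0.3696
P_n = (1−ρ)·ρ^n = (1 − 0.3696)·0.3696^3 = 0.6304·0.050506 = 0.031837

Final: 0.031837


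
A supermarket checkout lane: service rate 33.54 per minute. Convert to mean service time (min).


Mean service time = 1/μ = 1/33.54 minute = 0.02982 minute
In minutes: 0.02982 × 1 = 0.02982 min

Final: 0.02982 min


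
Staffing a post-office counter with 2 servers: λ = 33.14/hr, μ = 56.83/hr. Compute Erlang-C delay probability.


a = λ/μ = 0.5831; ρ = a/2 = 0.2916
P₀ = 0.548501 (from M/M/c formula)
C(c,a) = [a^c/(c!(1−ρ))]·P₀ = [0.34006/(2·0.7084)]·0.548501
= 0.24001·0.548501 = 0.131644

Final: 0.131644


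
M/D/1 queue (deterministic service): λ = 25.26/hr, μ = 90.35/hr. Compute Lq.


ρ = 25.26/90.35 = 0.2796
M/D/1: Lq = ρ²/(2(1−ρ)) = 0.07816/(2·0.7204) = 0.05425

Final: 0.05425


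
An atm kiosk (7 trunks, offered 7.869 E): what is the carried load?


B(7,7.869) = 0.300719 (Erlang-B)
Carried load = a(1 − B) = 7.869·(1 − 0.300719) = 7.869·0.699281 = 5.5026 E

Final: 5.5026 Erlangs


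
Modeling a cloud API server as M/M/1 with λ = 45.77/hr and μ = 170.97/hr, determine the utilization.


ρ = λ/μ = 45.77/170.97 = 0.2677

Final: 0.2677


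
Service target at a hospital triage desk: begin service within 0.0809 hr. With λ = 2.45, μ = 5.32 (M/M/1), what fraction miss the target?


ρ = 2.45/5.32 = 0.4605
P(Wq > t) = ρ·e^{−(μ−λ)t} = 0.4605·e^{−0.2322}
= 0.4605·0.792801 = 0.365106

Final: 0.365106


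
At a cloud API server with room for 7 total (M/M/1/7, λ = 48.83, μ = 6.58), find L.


ρ = 48.83/6.58 = 7.4210
L = ρ[1 − (K+1)ρ^K + Kρ^(K+1)] / [(1−ρ)(1−ρ^(K+1))]
Numerator: 7.4210·(1 − 8·1239440.875645 + 7·9197856.832485) = 404216460.346457
Denominator: (-6.4210)·(-9197855.832485) = 59059180.687309
L = 404216460.346457/59059180.687309 = 6.8443

Final: 6.8443


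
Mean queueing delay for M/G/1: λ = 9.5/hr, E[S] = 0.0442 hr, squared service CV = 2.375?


ρ = λ·E[S] = 9.5·0.0442 = 0.4199
E[S²] = E[S]²(1+C_s²) = 0.0442²·(1+2.375) = 0.006594
Wq = λ·E[S²]/(2(1−ρ)) = 9.5·0.006594/(2·0.5801) = 0.05399 hr

Final: 0.05399 hr


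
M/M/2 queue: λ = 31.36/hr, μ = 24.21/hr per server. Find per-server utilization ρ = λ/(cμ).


ρ = λ/(cμ) = 31.36/(2·24.21) = 31.36/48.42 = 0.6477

Final: 0.6477


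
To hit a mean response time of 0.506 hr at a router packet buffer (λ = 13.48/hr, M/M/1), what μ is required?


W = 1/(μ−λ) ⇒ μ − λ = 1/W = 1/0.506 = 1.9763
μ = λ + 1/W = 13.48 + 1.9763 = 15.4563 per hr

Final: 15.4563 /hr


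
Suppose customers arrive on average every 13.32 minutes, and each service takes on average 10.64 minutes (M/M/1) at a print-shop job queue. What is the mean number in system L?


λ = 60/13.32 = 4.5045 /hr
μ = 60/10.64 = 5.6391 /hr
ρ = λ/μ = 4.5045/5.6391 = 0.7988
L = ρ/(1−ρ) = 0.7988/0.2012 = 3.9701

Final: 3.9701


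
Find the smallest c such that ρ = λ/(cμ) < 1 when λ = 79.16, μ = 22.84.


Stability requires cμ > λ ⇔ c > λ/μ.
λ/μ = 79.16/22.84 = 3.4658
Minimum integer c = ⌊3.4658⌋ + 1 = 4
Check: 4·22.84 = 91.36 > 79.16, while 3·22.84 = 68.52 ≤ 79.16

Final: 4 servers


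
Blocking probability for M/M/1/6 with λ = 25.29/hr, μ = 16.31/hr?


ρ = λ/μ = 25.29/16.31 = 1.5506
P_K = (1−ρ)ρ^K/(1−ρ^(K+1)) = (-0.5506·13.898541)/(1 − 21.550834)
= -7.652293/-20.550834 = 0.372359

Final: 0.372359


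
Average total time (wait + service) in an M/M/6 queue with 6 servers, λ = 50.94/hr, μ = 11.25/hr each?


a = 4.5280; ρ = 0.7547; P₀ = 0.008817
Lq = P₀·a^c·ρ/(c!(1−ρ)²) = 1.32329
Wq = Lq/λ = 1.32329/50.94 = 0.02598 hr
W = Wq + 1/μ = 0.02598 + 0.08889 = 0.11487 hr

Final: 0.11487 hr


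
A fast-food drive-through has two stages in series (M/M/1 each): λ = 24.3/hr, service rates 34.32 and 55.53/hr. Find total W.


Each node sees arrival rate λ = 24.3/hr (tandem ⇒ throughput preserved).
W₁ = 1/(μ₁−λ) = 1/(34.32−24.3) = 0.09980 hr
W₂ = 1/(μ₂−λ) = 1/(55.53−24.3) = 0.03202 hr
W_total = W₁ + W₂ = 0.09980 + 0.03202 = 0.13182 hr

Final: 0.13182 hr


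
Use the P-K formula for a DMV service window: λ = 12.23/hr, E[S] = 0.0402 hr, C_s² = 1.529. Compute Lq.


ρ = λ·E[S] = 12.23·0.0402 = 0.4916
Lq = ρ²(1+C_s²)/(2(1−ρ)) = 0.2417·(1+1.529)/(2·0.5084)
= 0.2417·2.5290/1.0167 = 0.60125

Final: 0.60125


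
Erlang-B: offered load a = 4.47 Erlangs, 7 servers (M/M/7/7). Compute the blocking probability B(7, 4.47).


B(c,a) = (a^c/c!) / Σ_{k=0}^{c} a^k/k!
a^7/7! = 7.074930
Σ terms (k=0..7): 1.00000 + 4.47000 + 9.99045 + 14.88577 + 16.63485 + 14.87155 + 11.07931 + 7.07493 = 80.006861
B = 7.074930/80.006861 = 0.088429

Final: 0.088429


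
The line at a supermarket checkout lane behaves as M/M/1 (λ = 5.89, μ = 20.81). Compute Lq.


ρ = 5.89/20.81 = 0.2830
Lq = ρ²/(1−ρ) = 0.08011/0.7170 = 0.1117

Final: 0.1117


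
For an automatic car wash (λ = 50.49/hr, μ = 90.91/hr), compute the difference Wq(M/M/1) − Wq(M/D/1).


ρ = 50.49/90.91 = 0.5554
Wq(M/M/1) = ρ/(μ−λ) = 0.5554/40.42 = 0.01374 hr
Wq(M/D/1) = ρ/(2(μ−λ)) = 0.006870 hr
Savings = 0.01374 − 0.006870 = 0.006870 hr

Final: 0.006870 hr


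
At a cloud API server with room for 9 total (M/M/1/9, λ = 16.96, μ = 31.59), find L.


ρ = 16.96/31.59 = 0.5369
L = ρ[1 − (K+1)ρ^K + Kρ^(K+1)] / [(1−ρ)(1−ρ^(K+1))]
Numerator: 0.5369·(1 − 10·0.003706 + 9·0.001990) = 0.526596
Denominator: (0.4631)·(0.998010) = 0.462200
L = 0.526596/0.462200 = 1.1393

Final: 1.1393


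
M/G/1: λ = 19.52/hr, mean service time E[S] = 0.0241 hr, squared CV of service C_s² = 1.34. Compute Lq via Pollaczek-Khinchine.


ρ = λ·E[S] = 19.52·0.0241 = 0.4704
Lq = ρ²(1+C_s²)/(2(1−ρ)) = 0.2213·(1+1.34)/(2·0.5296)
= 0.2213·2.3400/1.0591 = 0.48894

Final: 0.48894


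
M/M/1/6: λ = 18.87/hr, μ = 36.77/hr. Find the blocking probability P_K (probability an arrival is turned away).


ρ = λ/μ = 18.87/36.77 = 0.5132
P_K = (1−ρ)ρ^K/(1−ρ^(K+1)) = (0.4868·0.018267)/(1 − 0.009374)
= 0.008893/0.990626 = 0.008977

Final: 0.008977


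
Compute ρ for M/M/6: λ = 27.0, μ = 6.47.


ρ = λ/(cμ) = 27.0/(6·6.47) = 27.0/38.82 = 0.6955

Final: 0.6955


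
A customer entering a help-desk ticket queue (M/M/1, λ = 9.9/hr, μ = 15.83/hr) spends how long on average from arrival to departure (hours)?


W = 1/(μ−λ) = 1/(15.83 − 9.9) = 1/5.93 = 0.1686 hr

Final: 0.1686 hr


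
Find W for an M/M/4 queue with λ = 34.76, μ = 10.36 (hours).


a = 3.3552; ρ = 0.8388; P₀ = 0.020393
Lq = P₀·a^c·ρ/(c!(1−ρ)²) = 3.47611
Wq = Lq/λ = 3.47611/34.76 = 0.10000 hr
W = Wq + 1/μ = 0.10000 + 0.09653 = 0.19653 hr

Final: 0.19653 hr


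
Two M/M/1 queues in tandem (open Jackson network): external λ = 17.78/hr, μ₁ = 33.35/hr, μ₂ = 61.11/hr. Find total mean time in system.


Each node sees arrival rate λ = 17.78/hr (tandem ⇒ throughput preserved).
W₁ = 1/(μ₁−λ) = 1/(33.35−17.78) = 0.06423 hr
W₂ = 1/(μ₂−λ) = 1/(61.11−17.78) = 0.02308 hr
W_total = W₁ + W₂ = 0.06423 + 0.02308 = 0.08730 hr

Final: 0.08730 hr


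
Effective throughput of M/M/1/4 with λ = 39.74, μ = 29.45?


ρ = 1.3494; P_K = (1−ρ)ρ^4/(1−ρ^5) = 0.333464
λ_eff = λ(1 − P_K) = 39.74·(1 − 0.333464) = 39.74·0.666536 = 26.4881 /hr

Final: 26.4881 /hr


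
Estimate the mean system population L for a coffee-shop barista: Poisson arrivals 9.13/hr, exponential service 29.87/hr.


ρ = λ/μ = 9.13/29.87 = 0.3057
L = ρ/(1−ρ) = 0.3057/(1 − 0.3057) = 0.3057/0.6943 = 0.4402

Final: 0.4402


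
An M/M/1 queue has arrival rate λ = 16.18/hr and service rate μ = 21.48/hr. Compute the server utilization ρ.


ρ = λ/μ = 16.18/21.48 = 0.7533

Final: 0.7533


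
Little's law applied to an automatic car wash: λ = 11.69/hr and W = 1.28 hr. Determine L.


L = λW = 11.69·1.28 = 14.9632

Final: 14.9632


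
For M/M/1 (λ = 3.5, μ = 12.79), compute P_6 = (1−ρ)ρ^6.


ρ = 3.5/12.79 = 0.2737
P_n = (1−ρ)·ρ^n = (1 − 0.2737)·0.2737^6 = 0.7263·0.0004199 = 0.0003050

Final: 0.0003050


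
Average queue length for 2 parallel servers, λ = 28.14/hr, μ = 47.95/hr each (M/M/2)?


a = λ/μ = 0.5869; ρ = a/2 = 0.2934
P₀ = 0.546275
Lq = P₀·a^c·ρ / (c!·(1−ρ)²) = 0.546275·0.34441·0.2934/(2·0.49924)
= 0.05529

Final: 0.05529


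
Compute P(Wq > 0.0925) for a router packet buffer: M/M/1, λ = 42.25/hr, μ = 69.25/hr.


ρ = 42.25/69.25 = 0.6101
P(Wq > t) = ρ·e^{−(μ−λ)t} = 0.6101·e^{−2.4975}
= 0.6101·0.082290 = 0.050206

Final: 0.050206


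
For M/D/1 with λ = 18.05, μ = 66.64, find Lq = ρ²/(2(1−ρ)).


ρ = 18.05/66.64 = 0.2709
M/D/1: Lq = ρ²/(2(1−ρ)) = 0.07336/(2·0.7291) = 0.05031

Final: 0.05031


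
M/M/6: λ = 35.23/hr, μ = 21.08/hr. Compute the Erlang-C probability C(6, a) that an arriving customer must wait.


a = λ/μ = 1.6713; ρ = a/6 = 0.2785
P₀ = 0.187919 (from M/M/c formula)
C(c,a) = [a^c/(c!(1−ρ))]·P₀ = [21.78975/(720·0.7215)]·0.187919
= 0.04195·0.187919 = 0.007883

Final: 0.007883


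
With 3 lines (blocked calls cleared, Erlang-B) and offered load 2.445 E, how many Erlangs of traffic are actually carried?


B(3,2.445) = 0.274637 (Erlang-B)
Carried load = a(1 − B) = 2.445·(1 − 0.274637) = 2.445·0.725363 = 1.7735 E

Final: 1.7735 Erlangs


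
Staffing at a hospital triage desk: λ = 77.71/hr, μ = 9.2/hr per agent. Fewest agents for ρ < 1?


Stability requires cμ > λ ⇔ c > λ/μ.
λ/μ = 77.71/9.2 = 8.4467
Minimum integer c = ⌊8.4467⌋ + 1 = 9
Check: 9·9.2 = 82.80 > 77.71, while 8·9.2 = 73.60 ≤ 77.71

Final: 9 servers


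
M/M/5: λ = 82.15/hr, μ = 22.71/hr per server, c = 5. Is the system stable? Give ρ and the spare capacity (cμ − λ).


Total capacity cμ = 5·22.71 = 113.55/hr
ρ = λ/(cμ) = 82.15/113.55 = 0.7235
Stable ⇔ ρ < 1: YES
Spare capacity = cμ − λ = 113.55 − 82.15 = 31.40/hr

Final: ρ = 0.7235; stable; margin = 31.40/hr


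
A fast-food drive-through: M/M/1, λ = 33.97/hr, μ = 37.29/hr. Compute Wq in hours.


ρ = 33.97/37.29 = 0.9110
Wq = ρ/(μ−λ) = 0.9110/(37.29 − 33.97) = 0.9110/3.32 = 0.2744 hr

Final: 0.2744 hr


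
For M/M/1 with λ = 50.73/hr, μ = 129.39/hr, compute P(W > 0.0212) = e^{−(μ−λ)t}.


W ~ Exponential(μ−λ) for M/M/1.
μ − λ = 129.39 − 50.73 = 78.6600
P(W > t) = e^{−(μ−λ)t} = e^{−1.6676} = 0.188701

Final: 0.188701


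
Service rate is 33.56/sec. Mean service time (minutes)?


Mean service time = 1/μ = 1/33.56 second = 0.02980 second
In minutes: 0.02980 × 0.0166667 = 0.0004966 min

Final: 0.0004966 min


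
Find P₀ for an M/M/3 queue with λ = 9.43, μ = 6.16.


a = λ/μ = 9.43/6.16 = 1.5308; ρ = a/c = 0.5103
Σ_{k=0}^{2} a^k/k! (terms k=0..2) = 1.00000 + 1.53084 + 1.17174 = 3.70259
Tail: a^3/(3!(1−ρ)) = 3.58751/(6·0.4897) = 1.22094
P₀ = 1/(3.70259 + 1.22094) = 1/4.92353 = 0.203106

Final: 0.203106


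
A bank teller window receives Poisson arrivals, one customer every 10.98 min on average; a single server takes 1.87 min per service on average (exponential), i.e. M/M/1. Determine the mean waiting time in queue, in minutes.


λ = 60/10.98 = 5.4645 /hr
μ = 60/1.87 = 32.0856 /hr
ρ = λ/μ = 5.4645/32.0856 = 0.1703
Wq = ρ/(μ−λ) = 0.1703/(32.0856−5.4645) = 0.006398 hr
In minutes: 0.006398·60 = 0.3839 min

Final: 0.3839 min


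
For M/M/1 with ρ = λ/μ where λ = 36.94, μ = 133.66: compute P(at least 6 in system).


ρ = 36.94/133.66 = 0.2764
P(N ≥ n) = ρ^n = 0.2764^6 = 0.0004456

Final: 0.0004456


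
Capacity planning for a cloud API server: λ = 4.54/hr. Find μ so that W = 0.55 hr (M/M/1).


W = 1/(μ−λ) ⇒ μ − λ = 1/W = 1/0.55 = 1.8182
μ = λ + 1/W = 4.54 + 1.8182 = 6.3582 per hr

Final: 6.3582 /hr


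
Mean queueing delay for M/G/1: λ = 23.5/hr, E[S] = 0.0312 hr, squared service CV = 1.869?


ρ = λ·E[S] = 23.5·0.0312 = 0.7332
E[S²] = E[S]²(1+C_s²) = 0.0312²·(1+1.869) = 0.002793
Wq = λ·E[S²]/(2(1−ρ)) = 23.5·0.002793/(2·0.2668) = 0.12300 hr

Final: 0.12300 hr


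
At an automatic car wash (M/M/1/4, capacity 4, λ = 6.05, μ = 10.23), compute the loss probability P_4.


ρ = λ/μ = 6.05/10.23 = 0.5914
P_K = (1−ρ)ρ^K/(1−ρ^(K+1)) = (0.4086·0.122326)/(1 − 0.072343)
= 0.049983/0.927657 = 0.053881

Final: 0.053881


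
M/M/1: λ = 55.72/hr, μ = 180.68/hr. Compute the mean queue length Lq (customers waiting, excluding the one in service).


ρ = 55.72/180.68 = 0.3084
Lq = ρ²/(1−ρ) = 0.09510/0.6916 = 0.1375

Final: 0.1375


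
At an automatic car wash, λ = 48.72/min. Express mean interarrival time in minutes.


Mean interarrival time = 1/λ = 1/48.72 minute = 0.02053 minute
In minutes: 0.02053 × 1 = 0.02053 min

Final: 0.02053 min


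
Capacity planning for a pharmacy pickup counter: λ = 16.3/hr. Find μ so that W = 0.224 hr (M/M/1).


W = 1/(μ−λ) ⇒ μ − λ = 1/W = 1/0.224 = 4.4643
μ = λ + 1/W = 16.3 + 4.4643 = 20.7643 per hr

Final: 20.7643 /hr


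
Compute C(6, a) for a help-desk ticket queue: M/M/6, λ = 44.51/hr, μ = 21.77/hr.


a = λ/μ = 2.0446; ρ = a/6 = 0.3408
P₀ = 0.129219 (from M/M/c formula)
C(c,a) = [a^c/(c!(1−ρ))]·P₀ = [73.04576/(720·0.6592)]·0.129219
= 0.15389·0.129219 = 0.019886

Final: 0.019886


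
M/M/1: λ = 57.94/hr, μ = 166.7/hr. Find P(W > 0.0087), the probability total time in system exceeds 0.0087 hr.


W ~ Exponential(μ−λ) for M/M/1.
μ − λ = 166.7 − 57.94 = 108.7600
P(W > t) = e^{−(μ−λ)t} = e^{−0.9462} = 0.388209

Final: 0.388209


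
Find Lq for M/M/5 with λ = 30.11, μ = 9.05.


a = λ/μ = 3.3271; ρ = a/5 = 0.6654
P₀ = 0.031991
Lq = P₀·a^c·ρ / (c!·(1−ρ)²) = 0.031991·407.67200·0.6654/(120·0.11195)
= 0.64600

Final: 0.64600


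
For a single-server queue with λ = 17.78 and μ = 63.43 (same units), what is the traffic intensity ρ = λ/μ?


ρ = λ/μ = 17.78/63.43 = 0.2803

Final: 0.2803


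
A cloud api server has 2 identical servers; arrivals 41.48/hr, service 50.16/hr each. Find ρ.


ρ = λ/(cμ) = 41.48/(2·50.16) = 41.48/100.32 = 0.4135

Final: 0.4135


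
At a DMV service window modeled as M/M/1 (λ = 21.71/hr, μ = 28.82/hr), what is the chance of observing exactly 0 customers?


ρ = 21.71/28.82 = 0.7533
P_n = (1−ρ)·ρ^n = (1 − 0.7533)·0.7533^0 = 0.2467·1.000000 = 0.246704

Final: 0.246704


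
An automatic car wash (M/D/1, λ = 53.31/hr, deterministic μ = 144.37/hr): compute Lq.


ρ = 53.31/144.37 = 0.3693
M/D/1: Lq = ρ²/(2(1−ρ)) = 0.1364/(2·0.6307) = 0.10809

Final: 0.10809


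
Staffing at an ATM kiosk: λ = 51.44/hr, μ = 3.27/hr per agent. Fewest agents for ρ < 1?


Stability requires cμ > λ ⇔ c > λ/μ.
λ/μ = 51.44/3.27 = 15.7309
Minimum integer c = ⌊15.7309⌋ + 1 = 16
Check: 16·3.27 = 52.32 > 51.44, while 15·3.27 = 49.05 ≤ 51.44

Final: 16 servers


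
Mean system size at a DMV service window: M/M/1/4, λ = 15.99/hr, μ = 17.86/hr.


ρ = 15.99/17.86 = 0.8953
L = ρ[1 − (K+1)ρ^K + Kρ^(K+1)] / [(1−ρ)(1−ρ^(K+1))]
Numerator: 0.8953·(1 − 5·0.642492 + 4·0.575221) = 0.079165
Denominator: (0.1047)·(0.424779) = 0.044476
L = 0.079165/0.044476 = 1.7800

Final: 1.7800


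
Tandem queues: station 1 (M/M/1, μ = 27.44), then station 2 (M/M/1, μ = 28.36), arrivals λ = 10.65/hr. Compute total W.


Each node sees arrival rate λ = 10.65/hr (tandem ⇒ throughput preserved).
W₁ = 1/(μ₁−λ) = 1/(27.44−10.65) = 0.05956 hr
W₂ = 1/(μ₂−λ) = 1/(28.36−10.65) = 0.05647 hr
W_total = W₁ + W₂ = 0.05956 + 0.05647 = 0.11602 hr

Final: 0.11602 hr


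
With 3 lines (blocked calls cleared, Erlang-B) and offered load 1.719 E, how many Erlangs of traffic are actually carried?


B(3,1.719) = 0.167873 (Erlang-B)
Carried load = a(1 − B) = 1.719·(1 − 0.167873) = 1.719·0.832127 = 1.4304 E

Final: 1.4304 Erlangs


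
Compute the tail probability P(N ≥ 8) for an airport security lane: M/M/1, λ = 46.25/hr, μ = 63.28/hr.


ρ = 46.25/63.28 = 0.7309
P(N ≥ n) = ρ^n = 0.7309^8 = 0.081426

Final: 0.081426


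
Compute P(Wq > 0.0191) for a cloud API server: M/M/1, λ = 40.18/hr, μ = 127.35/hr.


ρ = 40.18/127.35 = 0.3155
P(Wq > t) = ρ·e^{−(μ−λ)t} = 0.3155·e^{−1.6649}
= 0.3155·0.189201 = 0.059694

Final: 0.059694


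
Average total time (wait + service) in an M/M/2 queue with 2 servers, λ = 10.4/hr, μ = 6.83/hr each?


a = 1.5227; ρ = 0.7613; P₀ = 0.135495
Lq = P₀·a^c·ρ/(c!(1−ρ)²) = 2.09974
Wq = Lq/λ = 2.09974/10.4 = 0.20190 hr
W = Wq + 1/μ = 0.20190 + 0.14641 = 0.34831 hr

Final: 0.34831 hr


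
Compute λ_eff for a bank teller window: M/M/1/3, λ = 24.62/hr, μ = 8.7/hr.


ρ = 2.8299; P_K = (1−ρ)ρ^3/(1−ρ^4) = 0.656871
λ_eff = λ(1 − P_K) = 24.62·(1 − 0.656871) = 24.62·0.343129 = 8.4478 /hr

Final: 8.4478 /hr


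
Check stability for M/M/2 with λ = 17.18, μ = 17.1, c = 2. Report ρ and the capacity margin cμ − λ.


Total capacity cμ = 2·17.1 = 34.20/hr
ρ = λ/(cμ) = 17.18/34.20 = 0.5023
Stable ⇔ ρ < 1: YES
Spare capacity = cμ − λ = 34.20 − 17.18 = 17.02/hr

Final: ρ = 0.5023; stable; margin = 17.02/hr


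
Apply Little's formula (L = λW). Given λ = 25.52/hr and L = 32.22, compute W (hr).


W = L/λ = 32.22/25.52 = 1.2625 hr

Final: 1.2625 hr


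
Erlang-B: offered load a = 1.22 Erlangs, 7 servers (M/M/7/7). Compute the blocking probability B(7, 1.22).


B(c,a) = (a^c/c!) / Σ_{k=0}^{c} a^k/k!
a^7/7! = 0.0007982
Σ terms (k=0..7): 1.00000 + 1.22000 + 0.74420 + 0.30264 + 0.09231 + 0.02252 + 0.004580 + 0.0007982 = 3.387047
B = 0.0007982/3.387047 = 0.0002356

Final: 0.0002356


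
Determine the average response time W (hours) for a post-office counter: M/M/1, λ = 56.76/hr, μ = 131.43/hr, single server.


W = 1/(μ−λ) = 1/(131.43 − 56.76) = 1/74.67 = 0.01339 hr

Final: 0.01339 hr


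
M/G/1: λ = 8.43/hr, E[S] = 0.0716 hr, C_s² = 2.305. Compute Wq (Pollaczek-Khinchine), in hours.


ρ = λ·E[S] = 8.43·0.0716 = 0.6036
E[S²] = E[S]²(1+C_s²) = 0.0716²·(1+2.305) = 0.016943
Wq = λ·E[S²]/(2(1−ρ)) = 8.43·0.016943/(2·0.3964) = 0.18016 hr

Final: 0.18016 hr


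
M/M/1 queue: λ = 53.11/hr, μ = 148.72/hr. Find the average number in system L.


ρ = λ/μ = 53.11/148.72 = 0.3571
L = ρ/(1−ρ) = 0.3571/(1 − 0.3571) = 0.3571/0.6429 = 0.5555

Final: 0.5555


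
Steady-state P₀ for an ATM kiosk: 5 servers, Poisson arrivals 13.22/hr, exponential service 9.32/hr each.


a = λ/μ = 13.22/9.32 = 1.4185; ρ = a/c = 0.2837
Σ_{k=0}^{4} a^k/k! (terms k=0..4) = 1.00000 + 1.41845 + 1.00601 + 0.47566 + 0.16868 = 4.06880
Tail: a^5/(5!(1−ρ)) = 5.74219/(120·0.7163) = 0.06680
P₀ = 1/(4.06880 + 0.06680) = 1/4.13560 = 0.241803

Final: 0.241803


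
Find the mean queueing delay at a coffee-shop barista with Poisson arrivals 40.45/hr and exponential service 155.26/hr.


ρ = 40.45/155.26 = 0.2605
Wq = ρ/(μ−λ) = 0.2605/(155.26 − 40.45) = 0.2605/114.81 = 0.002269 hr

Final: 0.002269 hr


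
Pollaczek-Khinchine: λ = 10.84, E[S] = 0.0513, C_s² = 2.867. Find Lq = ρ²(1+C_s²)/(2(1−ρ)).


ρ = λ·E[S] = 10.84·0.0513 = 0.5561
Lq = ρ²(1+C_s²)/(2(1−ρ)) = 0.3092·(1+2.867)/(2·0.4439)
= 0.3092·3.8670/0.8878 = 1.34693

Final: 1.34693


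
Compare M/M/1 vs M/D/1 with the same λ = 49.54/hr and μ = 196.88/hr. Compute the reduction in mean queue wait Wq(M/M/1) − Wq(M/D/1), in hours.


ρ = 49.54/196.88 = 0.2516
Wq(M/M/1) = ρ/(μ−λ) = 0.2516/147.34 = 0.001708 hr
Wq(M/D/1) = ρ/(2(μ−λ)) = 0.0008539 hr
Savings = 0.001708 − 0.0008539 = 0.0008539 hr

Final: 0.0008539 hr


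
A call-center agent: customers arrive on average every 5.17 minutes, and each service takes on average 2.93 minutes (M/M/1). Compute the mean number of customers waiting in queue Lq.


λ = 60/5.17 = 11.6054 /hr
μ = 60/2.93 = 20.4778 /hr
ρ = λ/μ = 11.6054/20.4778 = 0.5667
Lq = ρ²/(1−ρ) = 0.3212/0.4333 = 0.7413

Final: 0.7413


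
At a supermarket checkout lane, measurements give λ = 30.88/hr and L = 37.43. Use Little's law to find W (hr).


W = L/λ = 37.43/30.88 = 1.2121 hr

Final: 1.2121 hr


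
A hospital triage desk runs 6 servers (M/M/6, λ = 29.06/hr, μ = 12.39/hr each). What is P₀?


a = λ/μ = 29.06/12.39 = 2.3454; ρ = a/c = 0.3909
Σ_{k=0}^{5} a^k/k! (terms k=0..5) = 1.00000 + 2.34544 + 2.75054 + 2.15041 + 1.26092 + 0.59148 = 10.09879
Tail: a^6/(6!(1−ρ)) = 166.47377/(720·0.6091) = 0.37960
P₀ = 1/(10.09879 + 0.37960) = 1/10.47839 = 0.095434

Final: 0.095434


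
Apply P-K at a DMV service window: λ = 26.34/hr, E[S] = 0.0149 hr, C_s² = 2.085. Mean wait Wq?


ρ = λ·E[S] = 26.34·0.0149 = 0.3925
E[S²] = E[S]²(1+C_s²) = 0.0149²·(1+2.085) = 0.0006849
Wq = λ·E[S²]/(2(1−ρ)) = 26.34·0.0006849/(2·0.6075) = 0.01485 hr

Final: 0.01485 hr


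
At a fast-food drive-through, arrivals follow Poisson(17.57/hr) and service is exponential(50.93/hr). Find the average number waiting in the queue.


ρ = 17.57/50.93 = 0.3450
Lq = ρ²/(1−ρ) = 0.1190/0.6550 = 0.1817

Final: 0.1817


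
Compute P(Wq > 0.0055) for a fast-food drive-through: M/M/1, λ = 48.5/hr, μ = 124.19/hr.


ρ = 48.5/124.19 = 0.3905
P(Wq > t) = ρ·e^{−(μ−λ)t} = 0.3905·e^{−0.4163}
= 0.3905·0.659486 = 0.257549

Final: 0.257549


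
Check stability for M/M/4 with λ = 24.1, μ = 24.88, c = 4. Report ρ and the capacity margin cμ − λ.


Total capacity cμ = 4·24.88 = 99.52/hr
ρ = λ/(cμ) = 24.1/99.52 = 0.2422
Stable ⇔ ρ < 1: YES
Spare capacity = cμ − λ = 99.52 − 24.1 = 75.42/hr

Final: ρ = 0.2422; stable; margin = 75.42/hr


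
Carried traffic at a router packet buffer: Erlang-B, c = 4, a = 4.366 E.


B(4,4.366) = 0.344813 (Erlang-B)
Carried load = a(1 − B) = 4.366·(1 − 0.344813) = 4.366·0.655187 = 2.8605 E

Final: 2.8605 Erlangs


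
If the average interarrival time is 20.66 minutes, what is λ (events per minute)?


λ = 1/(interarrival time) in consistent units.
1 minute = 1 min, so λ = 1/20.66 = 0.04840 per minute

Final: 0.04840 /min


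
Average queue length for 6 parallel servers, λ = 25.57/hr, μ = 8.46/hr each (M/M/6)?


a = λ/μ = 3.0225; ρ = a/6 = 0.5037
P₀ = 0.047836
Lq = P₀·a^c·ρ / (c!·(1−ρ)²) = 0.047836·762.36367·0.5037/(720·0.24627)
= 0.10361

Final: 0.10361


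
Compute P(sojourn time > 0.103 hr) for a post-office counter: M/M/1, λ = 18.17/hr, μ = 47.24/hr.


W ~ Exponential(μ−λ) for M/M/1.
μ − λ = 47.24 − 18.17 = 29.0700
P(W > t) = e^{−(μ−λ)t} = e^{−2.9942} = 0.050076

Final: 0.050076


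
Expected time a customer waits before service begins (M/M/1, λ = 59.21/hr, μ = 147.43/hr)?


ρ = 59.21/147.43 = 0.4016
Wq = ρ/(μ−λ) = 0.4016/(147.43 − 59.21) = 0.4016/88.22 = 0.004552 hr

Final: 0.004552 hr


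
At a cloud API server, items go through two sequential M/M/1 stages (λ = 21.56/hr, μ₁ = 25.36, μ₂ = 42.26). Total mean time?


Each node sees arrival rate λ = 21.56/hr (tandem ⇒ throughput preserved).
W₁ = 1/(μ₁−λ) = 1/(25.36−21.56) = 0.26316 hr
W₂ = 1/(μ₂−λ) = 1/(42.26−21.56) = 0.04831 hr
W_total = W₁ + W₂ = 0.26316 + 0.04831 = 0.31147 hr

Final: 0.31147 hr


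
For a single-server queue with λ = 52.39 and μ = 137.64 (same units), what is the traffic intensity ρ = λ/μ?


ρ = λ/μ = 52.39/137.64 = 0.3806

Final: 0.3806


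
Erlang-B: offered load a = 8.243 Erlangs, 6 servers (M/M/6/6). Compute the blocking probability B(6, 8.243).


B(c,a) = (a^c/c!) / Σ_{k=0}^{c} a^k/k!
a^6/6! = 435.691716
Σ terms (k=0..6): 1.00000 + 8.24300 + 33.97352 + 93.34792 + 192.36673 + 317.13579 + 435.69172 = 1081.758677
B = 435.691716/1081.758677 = 0.402762

Final: 0.402762
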